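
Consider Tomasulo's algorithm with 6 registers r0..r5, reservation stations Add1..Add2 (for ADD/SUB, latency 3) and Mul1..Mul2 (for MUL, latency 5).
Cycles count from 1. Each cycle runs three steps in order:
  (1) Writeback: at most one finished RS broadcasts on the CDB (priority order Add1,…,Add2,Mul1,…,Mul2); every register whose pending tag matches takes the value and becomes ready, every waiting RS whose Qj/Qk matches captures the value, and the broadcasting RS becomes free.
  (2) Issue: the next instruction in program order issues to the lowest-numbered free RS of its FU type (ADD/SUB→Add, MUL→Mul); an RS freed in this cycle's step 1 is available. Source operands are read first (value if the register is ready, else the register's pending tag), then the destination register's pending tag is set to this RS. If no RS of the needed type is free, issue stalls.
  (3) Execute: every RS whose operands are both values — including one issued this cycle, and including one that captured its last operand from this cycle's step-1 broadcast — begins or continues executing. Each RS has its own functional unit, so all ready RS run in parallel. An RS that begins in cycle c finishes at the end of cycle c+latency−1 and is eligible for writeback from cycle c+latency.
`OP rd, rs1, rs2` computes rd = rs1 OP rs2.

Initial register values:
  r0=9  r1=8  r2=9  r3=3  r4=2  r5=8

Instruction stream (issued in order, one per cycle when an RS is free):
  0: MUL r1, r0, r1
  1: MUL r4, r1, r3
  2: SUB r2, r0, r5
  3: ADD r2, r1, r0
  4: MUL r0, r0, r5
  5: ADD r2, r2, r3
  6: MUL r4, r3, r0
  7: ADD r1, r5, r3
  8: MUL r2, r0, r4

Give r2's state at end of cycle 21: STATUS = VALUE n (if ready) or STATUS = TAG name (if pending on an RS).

STATUS = TAG Mul2

c1: issue MUL r1<-Mul1 | r0:9,r1:Mul1,r2:9,r3:3,r4:2,r5:8
c2: issue MUL r4<-Mul2 | r0:9,r1:Mul1,r2:9,r3:3,r4:Mul2,r5:8
c3: issue SUB r2<-Add1 | r0:9,r1:Mul1,r2:Add1,r3:3,r4:Mul2,r5:8
c4: issue ADD r2<-Add2 | r0:9,r1:Mul1,r2:Add2,r3:3,r4:Mul2,r5:8
c5: stall | r0:9,r1:Mul1,r2:Add2,r3:3,r4:Mul2,r5:8
c6: CDB Add1=1; stall | r0:9,r1:Mul1,r2:Add2,r3:3,r4:Mul2,r5:8
c7: CDB Mul1=72; issue MUL r0<-Mul1 | r0:Mul1,r1:72,r2:Add2,r3:3,r4:Mul2,r5:8
c8: issue ADD r2<-Add1 | r0:Mul1,r1:72,r2:Add1,r3:3,r4:Mul2,r5:8
c9: stall | r0:Mul1,r1:72,r2:Add1,r3:3,r4:Mul2,r5:8
c10: CDB Add2=81; stall | r0:Mul1,r1:72,r2:Add1,r3:3,r4:Mul2,r5:8
c11: stall | r0:Mul1,r1:72,r2:Add1,r3:3,r4:Mul2,r5:8
c12: CDB Mul1=72; issue MUL r4<-Mul1 | r0:72,r1:72,r2:Add1,r3:3,r4:Mul1,r5:8
c13: CDB Add1=84; issue ADD r1<-Add1 | r0:72,r1:Add1,r2:84,r3:3,r4:Mul1,r5:8
c14: CDB Mul2=216; issue MUL r2<-Mul2 | r0:72,r1:Add1,r2:Mul2,r3:3,r4:Mul1,r5:8
c15: - | r0:72,r1:Add1,r2:Mul2,r3:3,r4:Mul1,r5:8
c16: CDB Add1=11 | r0:72,r1:11,r2:Mul2,r3:3,r4:Mul1,r5:8
c17: CDB Mul1=216 | r0:72,r1:11,r2:Mul2,r3:3,r4:216,r5:8
c18: - | r0:72,r1:11,r2:Mul2,r3:3,r4:216,r5:8
c19: - | r0:72,r1:11,r2:Mul2,r3:3,r4:216,r5:8
c20: - | r0:72,r1:11,r2:Mul2,r3:3,r4:216,r5:8
c21: - | r0:72,r1:11,r2:Mul2,r3:3,r4:216,r5:8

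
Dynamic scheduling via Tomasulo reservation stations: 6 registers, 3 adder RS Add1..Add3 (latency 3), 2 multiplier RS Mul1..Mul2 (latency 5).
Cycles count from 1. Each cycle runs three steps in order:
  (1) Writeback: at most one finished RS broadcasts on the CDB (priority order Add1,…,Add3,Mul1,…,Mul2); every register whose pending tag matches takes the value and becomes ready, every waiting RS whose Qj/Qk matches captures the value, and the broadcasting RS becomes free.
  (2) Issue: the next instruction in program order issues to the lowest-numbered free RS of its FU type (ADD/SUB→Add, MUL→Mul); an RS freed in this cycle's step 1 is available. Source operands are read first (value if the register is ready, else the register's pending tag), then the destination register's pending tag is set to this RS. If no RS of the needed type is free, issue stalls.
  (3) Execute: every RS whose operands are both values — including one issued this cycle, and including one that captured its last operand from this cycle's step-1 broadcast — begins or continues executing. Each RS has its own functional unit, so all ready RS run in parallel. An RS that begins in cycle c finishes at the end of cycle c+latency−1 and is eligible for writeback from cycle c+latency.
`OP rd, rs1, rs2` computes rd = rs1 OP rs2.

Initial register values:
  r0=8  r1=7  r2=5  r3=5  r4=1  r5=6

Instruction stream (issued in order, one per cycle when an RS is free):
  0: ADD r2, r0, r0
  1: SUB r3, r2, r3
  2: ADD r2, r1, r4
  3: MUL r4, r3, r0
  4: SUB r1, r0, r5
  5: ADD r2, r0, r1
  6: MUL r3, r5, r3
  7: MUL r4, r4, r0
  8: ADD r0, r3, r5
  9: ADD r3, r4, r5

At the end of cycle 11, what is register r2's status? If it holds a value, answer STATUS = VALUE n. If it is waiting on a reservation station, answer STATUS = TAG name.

  c1: issue ADD r2<-Add1  regs: r0:8,r1:7,r2:Add1,r3:5,r4:1,r5:6
  c2: issue SUB r3<-Add2  regs: r0:8,r1:7,r2:Add1,r3:Add2,r4:1,r5:6
  c3: issue ADD r2<-Add3  regs: r0:8,r1:7,r2:Add3,r3:Add2,r4:1,r5:6
  c4: CDB Add1=16; issue MUL r4<-Mul1  regs: r0:8,r1:7,r2:Add3,r3:Add2,r4:Mul1,r5:6
  c5: issue SUB r1<-Add1  regs: r0:8,r1:Add1,r2:Add3,r3:Add2,r4:Mul1,r5:6
  c6: CDB Add3=8; issue ADD r2<-Add3  regs: r0:8,r1:Add1,r2:Add3,r3:Add2,r4:Mul1,r5:6
  c7: CDB Add2=11; issue MUL r3<-Mul2  regs: r0:8,r1:Add1,r2:Add3,r3:Mul2,r4:Mul1,r5:6
  c8: CDB Add1=2; stall  regs: r0:8,r1:2,r2:Add3,r3:Mul2,r4:Mul1,r5:6
  c9: stall  regs: r0:8,r1:2,r2:Add3,r3:Mul2,r4:Mul1,r5:6
  c10: stall  regs: r0:8,r1:2,r2:Add3,r3:Mul2,r4:Mul1,r5:6
  c11: CDB Add3=10; stall  regs: r0:8,r1:2,r2:10,r3:Mul2,r4:Mul1,r5:6

STATUS = VALUE 10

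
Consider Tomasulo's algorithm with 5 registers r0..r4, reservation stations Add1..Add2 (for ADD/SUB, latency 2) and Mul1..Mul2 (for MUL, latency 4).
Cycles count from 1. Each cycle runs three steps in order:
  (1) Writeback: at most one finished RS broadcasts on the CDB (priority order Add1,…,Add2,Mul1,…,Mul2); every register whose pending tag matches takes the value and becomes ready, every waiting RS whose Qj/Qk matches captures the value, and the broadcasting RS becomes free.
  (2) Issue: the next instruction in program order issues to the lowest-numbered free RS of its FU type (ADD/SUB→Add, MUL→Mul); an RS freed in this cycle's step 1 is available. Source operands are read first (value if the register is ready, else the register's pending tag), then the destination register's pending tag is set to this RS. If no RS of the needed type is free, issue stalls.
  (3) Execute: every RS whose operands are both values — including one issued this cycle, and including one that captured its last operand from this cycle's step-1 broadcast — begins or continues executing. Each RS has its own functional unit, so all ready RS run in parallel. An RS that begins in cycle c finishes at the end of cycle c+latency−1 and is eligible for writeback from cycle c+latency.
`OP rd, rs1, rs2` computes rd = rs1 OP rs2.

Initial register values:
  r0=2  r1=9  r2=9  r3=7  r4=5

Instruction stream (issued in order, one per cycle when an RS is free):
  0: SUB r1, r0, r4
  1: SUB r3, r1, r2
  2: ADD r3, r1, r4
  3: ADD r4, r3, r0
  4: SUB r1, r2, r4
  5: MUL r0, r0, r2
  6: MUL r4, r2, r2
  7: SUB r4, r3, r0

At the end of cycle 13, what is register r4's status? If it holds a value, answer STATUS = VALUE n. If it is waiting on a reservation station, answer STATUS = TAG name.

cycle 1: issue SUB r1<-Add1 // r0:2,r1:Add1,r2:9,r3:7,r4:5
cycle 2: issue SUB r3<-Add2 // r0:2,r1:Add1,r2:9,r3:Add2,r4:5
cycle 3: CDB Add1=-3; issue ADD r3<-Add1 // r0:2,r1:-3,r2:9,r3:Add1,r4:5
cycle 4: stall // r0:2,r1:-3,r2:9,r3:Add1,r4:5
cycle 5: CDB Add1=2; issue ADD r4<-Add1 // r0:2,r1:-3,r2:9,r3:2,r4:Add1
cycle 6: CDB Add2=-12; issue SUB r1<-Add2 // r0:2,r1:Add2,r2:9,r3:2,r4:Add1
cycle 7: CDB Add1=4; issue MUL r0<-Mul1 // r0:Mul1,r1:Add2,r2:9,r3:2,r4:4
cycle 8: issue MUL r4<-Mul2 // r0:Mul1,r1:Add2,r2:9,r3:2,r4:Mul2
cycle 9: CDB Add2=5; issue SUB r4<-Add1 // r0:Mul1,r1:5,r2:9,r3:2,r4:Add1
cycle 10: - // r0:Mul1,r1:5,r2:9,r3:2,r4:Add1
cycle 11: CDB Mul1=18 // r0:18,r1:5,r2:9,r3:2,r4:Add1
cycle 12: CDB Mul2=81 // r0:18,r1:5,r2:9,r3:2,r4:Add1
cycle 13: CDB Add1=-16 // r0:18,r1:5,r2:9,r3:2,r4:-16

STATUS = VALUE -16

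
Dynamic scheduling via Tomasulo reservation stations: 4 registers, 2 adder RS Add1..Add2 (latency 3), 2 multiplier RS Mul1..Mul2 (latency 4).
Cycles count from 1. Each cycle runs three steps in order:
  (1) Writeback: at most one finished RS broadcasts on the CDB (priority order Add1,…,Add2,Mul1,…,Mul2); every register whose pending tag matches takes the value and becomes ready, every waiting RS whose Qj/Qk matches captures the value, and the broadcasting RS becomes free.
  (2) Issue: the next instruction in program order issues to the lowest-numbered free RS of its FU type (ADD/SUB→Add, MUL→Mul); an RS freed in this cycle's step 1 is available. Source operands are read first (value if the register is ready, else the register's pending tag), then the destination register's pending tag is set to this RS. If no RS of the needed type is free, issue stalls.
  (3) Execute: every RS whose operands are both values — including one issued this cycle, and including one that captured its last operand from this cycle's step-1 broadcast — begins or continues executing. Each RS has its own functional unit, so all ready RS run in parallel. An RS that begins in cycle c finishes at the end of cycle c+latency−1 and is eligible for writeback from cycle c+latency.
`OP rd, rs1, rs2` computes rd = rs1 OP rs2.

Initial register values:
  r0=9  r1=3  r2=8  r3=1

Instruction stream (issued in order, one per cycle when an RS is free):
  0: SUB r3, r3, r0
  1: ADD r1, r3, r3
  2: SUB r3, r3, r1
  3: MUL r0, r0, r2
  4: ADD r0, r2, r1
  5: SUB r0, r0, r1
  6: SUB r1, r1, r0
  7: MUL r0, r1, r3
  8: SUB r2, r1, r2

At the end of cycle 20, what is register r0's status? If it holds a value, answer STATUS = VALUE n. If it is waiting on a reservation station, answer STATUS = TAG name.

c1: issue SUB r3<-Add1 | r0:9,r1:3,r2:8,r3:Add1
c2: issue ADD r1<-Add2 | r0:9,r1:Add2,r2:8,r3:Add1
c3: stall | r0:9,r1:Add2,r2:8,r3:Add1
c4: CDB Add1=-8; issue SUB r3<-Add1 | r0:9,r1:Add2,r2:8,r3:Add1
c5: issue MUL r0<-Mul1 | r0:Mul1,r1:Add2,r2:8,r3:Add1
c6: stall | r0:Mul1,r1:Add2,r2:8,r3:Add1
c7: CDB Add2=-16; issue ADD r0<-Add2 | r0:Add2,r1:-16,r2:8,r3:Add1
c8: stall | r0:Add2,r1:-16,r2:8,r3:Add1
c9: CDB Mul1=72; stall | r0:Add2,r1:-16,r2:8,r3:Add1
c10: CDB Add1=8; issue SUB r0<-Add1 | r0:Add1,r1:-16,r2:8,r3:8
c11: CDB Add2=-8; issue SUB r1<-Add2 | r0:Add1,r1:Add2,r2:8,r3:8
c12: issue MUL r0<-Mul1 | r0:Mul1,r1:Add2,r2:8,r3:8
c13: stall | r0:Mul1,r1:Add2,r2:8,r3:8
c14: CDB Add1=8; issue SUB r2<-Add1 | r0:Mul1,r1:Add2,r2:Add1,r3:8
c15: - | r0:Mul1,r1:Add2,r2:Add1,r3:8
c16: - | r0:Mul1,r1:Add2,r2:Add1,r3:8
c17: CDB Add2=-24 | r0:Mul1,r1:-24,r2:Add1,r3:8
c18: - | r0:Mul1,r1:-24,r2:Add1,r3:8
c19: - | r0:Mul1,r1:-24,r2:Add1,r3:8
c20: CDB Add1=-32 | r0:Mul1,r1:-24,r2:-32,r3:8

STATUS = TAG Mul1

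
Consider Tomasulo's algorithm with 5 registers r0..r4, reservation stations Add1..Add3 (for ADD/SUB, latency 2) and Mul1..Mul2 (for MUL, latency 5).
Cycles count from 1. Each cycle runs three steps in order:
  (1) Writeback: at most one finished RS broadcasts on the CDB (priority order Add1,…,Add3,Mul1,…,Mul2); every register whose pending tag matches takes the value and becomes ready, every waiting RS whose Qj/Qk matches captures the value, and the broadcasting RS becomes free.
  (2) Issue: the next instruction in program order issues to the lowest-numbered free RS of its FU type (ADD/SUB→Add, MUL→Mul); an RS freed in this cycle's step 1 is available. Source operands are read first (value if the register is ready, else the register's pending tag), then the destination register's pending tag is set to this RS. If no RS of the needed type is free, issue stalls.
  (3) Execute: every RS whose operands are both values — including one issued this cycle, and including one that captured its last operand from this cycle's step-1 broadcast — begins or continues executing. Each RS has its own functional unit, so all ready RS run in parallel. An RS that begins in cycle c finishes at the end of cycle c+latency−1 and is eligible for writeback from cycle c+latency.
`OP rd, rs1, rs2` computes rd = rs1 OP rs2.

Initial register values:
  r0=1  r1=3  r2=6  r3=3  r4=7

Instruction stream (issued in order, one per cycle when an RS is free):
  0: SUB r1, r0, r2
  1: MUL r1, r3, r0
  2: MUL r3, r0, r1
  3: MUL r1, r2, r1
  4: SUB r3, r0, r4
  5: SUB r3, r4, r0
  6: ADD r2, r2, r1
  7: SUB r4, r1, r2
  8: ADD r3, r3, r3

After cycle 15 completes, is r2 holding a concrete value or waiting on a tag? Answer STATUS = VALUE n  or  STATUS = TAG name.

c1: issue SUB r1<-Add1 | r0:1,r1:Add1,r2:6,r3:3,r4:7
c2: issue MUL r1<-Mul1 | r0:1,r1:Mul1,r2:6,r3:3,r4:7
c3: CDB Add1=-5; issue MUL r3<-Mul2 | r0:1,r1:Mul1,r2:6,r3:Mul2,r4:7
c4: stall | r0:1,r1:Mul1,r2:6,r3:Mul2,r4:7
c5: stall | r0:1,r1:Mul1,r2:6,r3:Mul2,r4:7
c6: stall | r0:1,r1:Mul1,r2:6,r3:Mul2,r4:7
c7: CDB Mul1=3; issue MUL r1<-Mul1 | r0:1,r1:Mul1,r2:6,r3:Mul2,r4:7
c8: issue SUB r3<-Add1 | r0:1,r1:Mul1,r2:6,r3:Add1,r4:7
c9: issue SUB r3<-Add2 | r0:1,r1:Mul1,r2:6,r3:Add2,r4:7
c10: CDB Add1=-6; issue ADD r2<-Add1 | r0:1,r1:Mul1,r2:Add1,r3:Add2,r4:7
c11: CDB Add2=6; issue SUB r4<-Add2 | r0:1,r1:Mul1,r2:Add1,r3:6,r4:Add2
c12: CDB Mul1=18; issue ADD r3<-Add3 | r0:1,r1:18,r2:Add1,r3:Add3,r4:Add2
c13: CDB Mul2=3 | r0:1,r1:18,r2:Add1,r3:Add3,r4:Add2
c14: CDB Add1=24 | r0:1,r1:18,r2:24,r3:Add3,r4:Add2
c15: CDB Add3=12 | r0:1,r1:18,r2:24,r3:12,r4:Add2

STATUS = VALUE 24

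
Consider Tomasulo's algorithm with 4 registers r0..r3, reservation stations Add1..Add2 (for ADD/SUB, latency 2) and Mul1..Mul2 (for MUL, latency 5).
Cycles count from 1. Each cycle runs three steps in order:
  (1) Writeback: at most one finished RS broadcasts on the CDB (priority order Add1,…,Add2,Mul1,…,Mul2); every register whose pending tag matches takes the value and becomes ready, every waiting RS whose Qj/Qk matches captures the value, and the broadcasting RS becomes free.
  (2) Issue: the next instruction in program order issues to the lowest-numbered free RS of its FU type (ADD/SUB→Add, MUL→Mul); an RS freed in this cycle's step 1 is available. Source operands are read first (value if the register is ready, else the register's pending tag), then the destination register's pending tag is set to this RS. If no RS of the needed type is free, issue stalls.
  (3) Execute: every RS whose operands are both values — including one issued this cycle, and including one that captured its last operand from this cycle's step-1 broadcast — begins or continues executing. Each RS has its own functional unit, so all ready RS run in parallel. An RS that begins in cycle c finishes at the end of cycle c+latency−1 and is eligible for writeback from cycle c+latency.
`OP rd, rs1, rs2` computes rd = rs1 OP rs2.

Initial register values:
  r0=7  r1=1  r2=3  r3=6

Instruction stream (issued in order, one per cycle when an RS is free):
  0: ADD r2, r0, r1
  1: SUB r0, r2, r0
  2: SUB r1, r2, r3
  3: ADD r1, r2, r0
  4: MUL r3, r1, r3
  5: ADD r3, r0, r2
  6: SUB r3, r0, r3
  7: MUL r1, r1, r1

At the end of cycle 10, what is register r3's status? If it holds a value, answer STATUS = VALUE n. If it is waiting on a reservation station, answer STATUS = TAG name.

cycle 1: issue ADD r2<-Add1 // r0:7,r1:1,r2:Add1,r3:6
cycle 2: issue SUB r0<-Add2 // r0:Add2,r1:1,r2:Add1,r3:6
cycle 3: CDB Add1=8; issue SUB r1<-Add1 // r0:Add2,r1:Add1,r2:8,r3:6
cycle 4: stall // r0:Add2,r1:Add1,r2:8,r3:6
cycle 5: CDB Add1=2; issue ADD r1<-Add1 // r0:Add2,r1:Add1,r2:8,r3:6
cycle 6: CDB Add2=1; issue MUL r3<-Mul1 // r0:1,r1:Add1,r2:8,r3:Mul1
cycle 7: issue ADD r3<-Add2 // r0:1,r1:Add1,r2:8,r3:Add2
cycle 8: CDB Add1=9; issue SUB r3<-Add1 // r0:1,r1:9,r2:8,r3:Add1
cycle 9: CDB Add2=9; issue MUL r1<-Mul2 // r0:1,r1:Mul2,r2:8,r3:Add1
cycle 10: - // r0:1,r1:Mul2,r2:8,r3:Add1

STATUS = TAG Add1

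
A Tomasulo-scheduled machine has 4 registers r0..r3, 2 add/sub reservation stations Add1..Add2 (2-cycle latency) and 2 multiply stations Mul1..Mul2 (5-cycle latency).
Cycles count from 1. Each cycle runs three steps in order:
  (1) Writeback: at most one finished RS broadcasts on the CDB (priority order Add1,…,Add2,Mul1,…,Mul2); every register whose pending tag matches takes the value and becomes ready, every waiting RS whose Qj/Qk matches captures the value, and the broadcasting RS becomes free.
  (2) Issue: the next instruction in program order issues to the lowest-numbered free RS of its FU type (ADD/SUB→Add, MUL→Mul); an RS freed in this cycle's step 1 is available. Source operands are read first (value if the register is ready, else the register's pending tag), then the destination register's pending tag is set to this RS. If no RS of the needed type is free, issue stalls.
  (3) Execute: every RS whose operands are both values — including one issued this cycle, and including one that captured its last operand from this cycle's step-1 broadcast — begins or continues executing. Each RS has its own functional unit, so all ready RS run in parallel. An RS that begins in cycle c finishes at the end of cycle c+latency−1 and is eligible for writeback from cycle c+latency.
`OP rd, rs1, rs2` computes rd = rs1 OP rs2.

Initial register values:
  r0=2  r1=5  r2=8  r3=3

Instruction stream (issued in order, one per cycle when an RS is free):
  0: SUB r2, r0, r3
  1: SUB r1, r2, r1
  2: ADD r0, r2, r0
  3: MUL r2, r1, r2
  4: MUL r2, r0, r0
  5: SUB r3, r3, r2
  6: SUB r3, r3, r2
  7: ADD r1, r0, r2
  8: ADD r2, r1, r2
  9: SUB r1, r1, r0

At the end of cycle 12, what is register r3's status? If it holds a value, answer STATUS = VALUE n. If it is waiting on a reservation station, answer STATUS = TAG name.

STATUS = TAG Add2

c1: issue SUB r2<-Add1 | r0:2,r1:5,r2:Add1,r3:3
c2: issue SUB r1<-Add2 | r0:2,r1:Add2,r2:Add1,r3:3
c3: CDB Add1=-1; issue ADD r0<-Add1 | r0:Add1,r1:Add2,r2:-1,r3:3
c4: issue MUL r2<-Mul1 | r0:Add1,r1:Add2,r2:Mul1,r3:3
c5: CDB Add1=1; issue MUL r2<-Mul2 | r0:1,r1:Add2,r2:Mul2,r3:3
c6: CDB Add2=-6; issue SUB r3<-Add1 | r0:1,r1:-6,r2:Mul2,r3:Add1
c7: issue SUB r3<-Add2 | r0:1,r1:-6,r2:Mul2,r3:Add2
c8: stall | r0:1,r1:-6,r2:Mul2,r3:Add2
c9: stall | r0:1,r1:-6,r2:Mul2,r3:Add2
c10: CDB Mul2=1; stall | r0:1,r1:-6,r2:1,r3:Add2
c11: CDB Mul1=6; stall | r0:1,r1:-6,r2:1,r3:Add2
c12: CDB Add1=2; issue ADD r1<-Add1 | r0:1,r1:Add1,r2:1,r3:Add2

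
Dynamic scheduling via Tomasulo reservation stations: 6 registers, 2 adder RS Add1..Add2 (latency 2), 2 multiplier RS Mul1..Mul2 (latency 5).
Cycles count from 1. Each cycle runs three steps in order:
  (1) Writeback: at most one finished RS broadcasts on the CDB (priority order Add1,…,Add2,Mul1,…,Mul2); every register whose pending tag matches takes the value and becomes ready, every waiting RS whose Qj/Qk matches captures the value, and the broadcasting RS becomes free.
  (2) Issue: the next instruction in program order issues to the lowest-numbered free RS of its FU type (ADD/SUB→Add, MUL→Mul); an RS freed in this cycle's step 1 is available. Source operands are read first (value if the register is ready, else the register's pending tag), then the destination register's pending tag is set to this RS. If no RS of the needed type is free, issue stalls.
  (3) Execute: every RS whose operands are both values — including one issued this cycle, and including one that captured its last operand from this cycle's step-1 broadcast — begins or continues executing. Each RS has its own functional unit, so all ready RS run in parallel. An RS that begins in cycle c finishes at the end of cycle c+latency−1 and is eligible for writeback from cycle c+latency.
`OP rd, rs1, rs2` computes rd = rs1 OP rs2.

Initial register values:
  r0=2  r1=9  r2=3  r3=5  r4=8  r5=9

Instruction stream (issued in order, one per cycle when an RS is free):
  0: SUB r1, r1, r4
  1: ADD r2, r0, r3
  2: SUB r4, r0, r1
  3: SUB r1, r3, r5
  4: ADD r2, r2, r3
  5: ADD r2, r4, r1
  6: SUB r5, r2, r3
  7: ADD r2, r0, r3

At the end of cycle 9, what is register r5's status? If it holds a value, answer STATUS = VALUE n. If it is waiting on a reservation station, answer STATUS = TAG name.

STATUS = TAG Add1

cycle 1: issue SUB r1<-Add1 // r0:2,r1:Add1,r2:3,r3:5,r4:8,r5:9
cycle 2: issue ADD r2<-Add2 // r0:2,r1:Add1,r2:Add2,r3:5,r4:8,r5:9
cycle 3: CDB Add1=1; issue SUB r4<-Add1 // r0:2,r1:1,r2:Add2,r3:5,r4:Add1,r5:9
cycle 4: CDB Add2=7; issue SUB r1<-Add2 // r0:2,r1:Add2,r2:7,r3:5,r4:Add1,r5:9
cycle 5: CDB Add1=1; issue ADD r2<-Add1 // r0:2,r1:Add2,r2:Add1,r3:5,r4:1,r5:9
cycle 6: CDB Add2=-4; issue ADD r2<-Add2 // r0:2,r1:-4,r2:Add2,r3:5,r4:1,r5:9
cycle 7: CDB Add1=12; issue SUB r5<-Add1 // r0:2,r1:-4,r2:Add2,r3:5,r4:1,r5:Add1
cycle 8: CDB Add2=-3; issue ADD r2<-Add2 // r0:2,r1:-4,r2:Add2,r3:5,r4:1,r5:Add1
cycle 9: - // r0:2,r1:-4,r2:Add2,r3:5,r4:1,r5:Add1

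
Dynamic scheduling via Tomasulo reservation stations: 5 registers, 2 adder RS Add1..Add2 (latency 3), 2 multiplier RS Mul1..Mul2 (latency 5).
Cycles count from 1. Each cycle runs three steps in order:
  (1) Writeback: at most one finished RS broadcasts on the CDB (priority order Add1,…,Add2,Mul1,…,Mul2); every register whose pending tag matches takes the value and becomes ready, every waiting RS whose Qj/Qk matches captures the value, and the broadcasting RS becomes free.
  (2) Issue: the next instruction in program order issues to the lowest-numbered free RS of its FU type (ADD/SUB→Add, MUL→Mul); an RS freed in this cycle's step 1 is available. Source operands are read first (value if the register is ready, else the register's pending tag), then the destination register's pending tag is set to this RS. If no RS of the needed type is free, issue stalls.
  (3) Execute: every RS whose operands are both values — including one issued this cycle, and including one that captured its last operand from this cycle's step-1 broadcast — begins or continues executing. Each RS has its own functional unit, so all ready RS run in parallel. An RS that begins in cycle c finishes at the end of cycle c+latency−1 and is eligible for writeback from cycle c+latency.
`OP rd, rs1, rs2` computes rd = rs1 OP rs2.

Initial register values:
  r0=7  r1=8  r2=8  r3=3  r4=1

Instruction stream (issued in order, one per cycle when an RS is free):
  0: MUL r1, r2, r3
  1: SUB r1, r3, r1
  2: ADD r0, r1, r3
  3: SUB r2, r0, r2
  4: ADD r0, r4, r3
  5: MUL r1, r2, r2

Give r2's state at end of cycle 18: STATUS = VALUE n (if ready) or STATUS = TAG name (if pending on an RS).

STATUS = VALUE -26

  c1: issue MUL r1<-Mul1  regs: r0:7,r1:Mul1,r2:8,r3:3,r4:1
  c2: issue SUB r1<-Add1  regs: r0:7,r1:Add1,r2:8,r3:3,r4:1
  c3: issue ADD r0<-Add2  regs: r0:Add2,r1:Add1,r2:8,r3:3,r4:1
  c4: stall  regs: r0:Add2,r1:Add1,r2:8,r3:3,r4:1
  c5: stall  regs: r0:Add2,r1:Add1,r2:8,r3:3,r4:1
  c6: CDB Mul1=24; stall  regs: r0:Add2,r1:Add1,r2:8,r3:3,r4:1
  c7: stall  regs: r0:Add2,r1:Add1,r2:8,r3:3,r4:1
  c8: stall  regs: r0:Add2,r1:Add1,r2:8,r3:3,r4:1
  c9: CDB Add1=-21; issue SUB r2<-Add1  regs: r0:Add2,r1:-21,r2:Add1,r3:3,r4:1
  c10: stall  regs: r0:Add2,r1:-21,r2:Add1,r3:3,r4:1
  c11: stall  regs: r0:Add2,r1:-21,r2:Add1,r3:3,r4:1
  c12: CDB Add2=-18; issue ADD r0<-Add2  regs: r0:Add2,r1:-21,r2:Add1,r3:3,r4:1
  c13: issue MUL r1<-Mul1  regs: r0:Add2,r1:Mul1,r2:Add1,r3:3,r4:1
  c14: -  regs: r0:Add2,r1:Mul1,r2:Add1,r3:3,r4:1
  c15: CDB Add1=-26  regs: r0:Add2,r1:Mul1,r2:-26,r3:3,r4:1
  c16: CDB Add2=4  regs: r0:4,r1:Mul1,r2:-26,r3:3,r4:1
  c17: -  regs: r0:4,r1:Mul1,r2:-26,r3:3,r4:1
  c18: -  regs: r0:4,r1:Mul1,r2:-26,r3:3,r4:1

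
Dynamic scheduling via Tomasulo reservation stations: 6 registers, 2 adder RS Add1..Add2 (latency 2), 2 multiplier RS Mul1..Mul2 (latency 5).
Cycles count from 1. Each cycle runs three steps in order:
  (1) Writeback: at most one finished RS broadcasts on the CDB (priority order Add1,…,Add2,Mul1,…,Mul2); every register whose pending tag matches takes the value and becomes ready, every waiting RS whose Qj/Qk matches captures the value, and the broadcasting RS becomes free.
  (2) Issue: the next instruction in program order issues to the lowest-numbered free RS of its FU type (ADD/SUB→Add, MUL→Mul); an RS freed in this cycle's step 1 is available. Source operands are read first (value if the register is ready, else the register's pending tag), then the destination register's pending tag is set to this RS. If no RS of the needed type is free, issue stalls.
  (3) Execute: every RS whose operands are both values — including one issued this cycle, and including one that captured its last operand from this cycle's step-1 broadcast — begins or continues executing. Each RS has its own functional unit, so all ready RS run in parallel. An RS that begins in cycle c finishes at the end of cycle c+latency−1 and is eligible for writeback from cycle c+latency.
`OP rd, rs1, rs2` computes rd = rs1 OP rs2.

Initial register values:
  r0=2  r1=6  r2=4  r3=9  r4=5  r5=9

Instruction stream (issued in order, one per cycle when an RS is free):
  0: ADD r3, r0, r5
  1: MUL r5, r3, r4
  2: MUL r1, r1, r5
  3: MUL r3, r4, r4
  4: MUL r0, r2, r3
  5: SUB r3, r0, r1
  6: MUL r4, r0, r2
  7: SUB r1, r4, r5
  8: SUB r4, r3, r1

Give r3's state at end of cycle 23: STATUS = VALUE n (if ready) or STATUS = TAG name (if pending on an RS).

cycle 1: issue ADD r3<-Add1 // r0:2,r1:6,r2:4,r3:Add1,r4:5,r5:9
cycle 2: issue MUL r5<-Mul1 // r0:2,r1:6,r2:4,r3:Add1,r4:5,r5:Mul1
cycle 3: CDB Add1=11; issue MUL r1<-Mul2 // r0:2,r1:Mul2,r2:4,r3:11,r4:5,r5:Mul1
cycle 4: stall // r0:2,r1:Mul2,r2:4,r3:11,r4:5,r5:Mul1
cycle 5: stall // r0:2,r1:Mul2,r2:4,r3:11,r4:5,r5:Mul1
cycle 6: stall // r0:2,r1:Mul2,r2:4,r3:11,r4:5,r5:Mul1
cycle 7: stall // r0:2,r1:Mul2,r2:4,r3:11,r4:5,r5:Mul1
cycle 8: CDB Mul1=55; issue MUL r3<-Mul1 // r0:2,r1:Mul2,r2:4,r3:Mul1,r4:5,r5:55
cycle 9: stall // r0:2,r1:Mul2,r2:4,r3:Mul1,r4:5,r5:55
cycle 10: stall // r0:2,r1:Mul2,r2:4,r3:Mul1,r4:5,r5:55
cycle 11: stall // r0:2,r1:Mul2,r2:4,r3:Mul1,r4:5,r5:55
cycle 12: stall // r0:2,r1:Mul2,r2:4,r3:Mul1,r4:5,r5:55
cycle 13: CDB Mul1=25; issue MUL r0<-Mul1 // r0:Mul1,r1:Mul2,r2:4,r3:25,r4:5,r5:55
cycle 14: CDB Mul2=330; issue SUB r3<-Add1 // r0:Mul1,r1:330,r2:4,r3:Add1,r4:5,r5:55
cycle 15: issue MUL r4<-Mul2 // r0:Mul1,r1:330,r2:4,r3:Add1,r4:Mul2,r5:55
cycle 16: issue SUB r1<-Add2 // r0:Mul1,r1:Add2,r2:4,r3:Add1,r4:Mul2,r5:55
cycle 17: stall // r0:Mul1,r1:Add2,r2:4,r3:Add1,r4:Mul2,r5:55
cycle 18: CDB Mul1=100; stall // r0:100,r1:Add2,r2:4,r3:Add1,r4:Mul2,r5:55
cycle 19: stall // r0:100,r1:Add2,r2:4,r3:Add1,r4:Mul2,r5:55
cycle 20: CDB Add1=-230; issue SUB r4<-Add1 // r0:100,r1:Add2,r2:4,r3:-230,r4:Add1,r5:55
cycle 21: - // r0:100,r1:Add2,r2:4,r3:-230,r4:Add1,r5:55
cycle 22: - // r0:100,r1:Add2,r2:4,r3:-230,r4:Add1,r5:55
cycle 23: CDB Mul2=400 // r0:100,r1:Add2,r2:4,r3:-230,r4:Add1,r5:55

STATUS = VALUE -230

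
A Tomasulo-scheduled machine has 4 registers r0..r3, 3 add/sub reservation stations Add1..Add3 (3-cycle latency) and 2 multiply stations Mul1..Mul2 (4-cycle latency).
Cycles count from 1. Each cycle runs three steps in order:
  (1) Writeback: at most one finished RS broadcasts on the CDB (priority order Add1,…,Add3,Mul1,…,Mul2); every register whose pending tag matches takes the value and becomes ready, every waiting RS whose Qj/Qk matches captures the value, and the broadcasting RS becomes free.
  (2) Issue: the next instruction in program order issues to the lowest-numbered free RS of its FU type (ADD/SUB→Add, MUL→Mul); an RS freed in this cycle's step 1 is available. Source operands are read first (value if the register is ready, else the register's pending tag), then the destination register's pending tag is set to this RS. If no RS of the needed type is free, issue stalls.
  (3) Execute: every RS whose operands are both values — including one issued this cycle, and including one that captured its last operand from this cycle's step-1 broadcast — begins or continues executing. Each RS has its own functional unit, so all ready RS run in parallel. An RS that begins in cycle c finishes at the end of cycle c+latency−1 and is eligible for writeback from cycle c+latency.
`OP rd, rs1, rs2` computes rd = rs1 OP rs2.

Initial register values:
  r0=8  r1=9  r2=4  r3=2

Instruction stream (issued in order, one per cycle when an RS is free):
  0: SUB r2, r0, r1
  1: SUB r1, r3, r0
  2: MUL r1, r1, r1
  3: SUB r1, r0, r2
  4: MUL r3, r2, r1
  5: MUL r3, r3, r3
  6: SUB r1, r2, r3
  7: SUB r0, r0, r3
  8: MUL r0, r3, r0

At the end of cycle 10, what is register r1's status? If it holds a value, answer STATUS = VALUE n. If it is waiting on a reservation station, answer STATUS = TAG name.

cycle 1: issue SUB r2<-Add1 // r0:8,r1:9,r2:Add1,r3:2
cycle 2: issue SUB r1<-Add2 // r0:8,r1:Add2,r2:Add1,r3:2
cycle 3: issue MUL r1<-Mul1 // r0:8,r1:Mul1,r2:Add1,r3:2
cycle 4: CDB Add1=-1; issue SUB r1<-Add1 // r0:8,r1:Add1,r2:-1,r3:2
cycle 5: CDB Add2=-6; issue MUL r3<-Mul2 // r0:8,r1:Add1,r2:-1,r3:Mul2
cycle 6: stall // r0:8,r1:Add1,r2:-1,r3:Mul2
cycle 7: CDB Add1=9; stall // r0:8,r1:9,r2:-1,r3:Mul2
cycle 8: stall // r0:8,r1:9,r2:-1,r3:Mul2
cycle 9: CDB Mul1=36; issue MUL r3<-Mul1 // r0:8,r1:9,r2:-1,r3:Mul1
cycle 10: issue SUB r1<-Add1 // r0:8,r1:Add1,r2:-1,r3:Mul1

STATUS = TAG Add1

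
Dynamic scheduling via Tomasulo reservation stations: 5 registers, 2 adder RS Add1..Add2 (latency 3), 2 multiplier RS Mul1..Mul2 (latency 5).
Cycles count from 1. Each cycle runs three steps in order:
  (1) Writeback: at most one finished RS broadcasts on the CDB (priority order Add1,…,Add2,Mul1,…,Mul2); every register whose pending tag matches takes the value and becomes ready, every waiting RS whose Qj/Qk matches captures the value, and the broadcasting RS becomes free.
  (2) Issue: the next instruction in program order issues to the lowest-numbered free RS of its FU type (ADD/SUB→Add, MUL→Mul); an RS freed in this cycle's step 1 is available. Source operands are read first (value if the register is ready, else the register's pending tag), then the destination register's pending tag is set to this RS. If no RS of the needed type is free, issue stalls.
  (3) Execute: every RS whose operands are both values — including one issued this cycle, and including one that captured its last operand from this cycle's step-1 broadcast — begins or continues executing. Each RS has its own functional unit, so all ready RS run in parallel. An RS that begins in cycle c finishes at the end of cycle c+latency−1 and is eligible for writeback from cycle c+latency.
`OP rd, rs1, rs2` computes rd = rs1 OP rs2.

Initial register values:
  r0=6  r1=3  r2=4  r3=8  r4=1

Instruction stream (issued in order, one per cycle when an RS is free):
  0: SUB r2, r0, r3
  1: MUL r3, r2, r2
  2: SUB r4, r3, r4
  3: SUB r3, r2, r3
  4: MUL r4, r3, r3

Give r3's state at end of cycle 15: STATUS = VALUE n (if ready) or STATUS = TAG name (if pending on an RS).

STATUS = VALUE -6

cycle 1: issue SUB r2<-Add1 // r0:6,r1:3,r2:Add1,r3:8,r4:1
cycle 2: issue MUL r3<-Mul1 // r0:6,r1:3,r2:Add1,r3:Mul1,r4:1
cycle 3: issue SUB r4<-Add2 // r0:6,r1:3,r2:Add1,r3:Mul1,r4:Add2
cycle 4: CDB Add1=-2; issue SUB r3<-Add1 // r0:6,r1:3,r2:-2,r3:Add1,r4:Add2
cycle 5: issue MUL r4<-Mul2 // r0:6,r1:3,r2:-2,r3:Add1,r4:Mul2
cycle 6: - // r0:6,r1:3,r2:-2,r3:Add1,r4:Mul2
cycle 7: - // r0:6,r1:3,r2:-2,r3:Add1,r4:Mul2
cycle 8: - // r0:6,r1:3,r2:-2,r3:Add1,r4:Mul2
cycle 9: CDB Mul1=4 // r0:6,r1:3,r2:-2,r3:Add1,r4:Mul2
cycle 10: - // r0:6,r1:3,r2:-2,r3:Add1,r4:Mul2
cycle 11: - // r0:6,r1:3,r2:-2,r3:Add1,r4:Mul2
cycle 12: CDB Add1=-6 // r0:6,r1:3,r2:-2,r3:-6,r4:Mul2
cycle 13: CDB Add2=3 // r0:6,r1:3,r2:-2,r3:-6,r4:Mul2
cycle 14: - // r0:6,r1:3,r2:-2,r3:-6,r4:Mul2
cycle 15: - // r0:6,r1:3,r2:-2,r3:-6,r4:Mul2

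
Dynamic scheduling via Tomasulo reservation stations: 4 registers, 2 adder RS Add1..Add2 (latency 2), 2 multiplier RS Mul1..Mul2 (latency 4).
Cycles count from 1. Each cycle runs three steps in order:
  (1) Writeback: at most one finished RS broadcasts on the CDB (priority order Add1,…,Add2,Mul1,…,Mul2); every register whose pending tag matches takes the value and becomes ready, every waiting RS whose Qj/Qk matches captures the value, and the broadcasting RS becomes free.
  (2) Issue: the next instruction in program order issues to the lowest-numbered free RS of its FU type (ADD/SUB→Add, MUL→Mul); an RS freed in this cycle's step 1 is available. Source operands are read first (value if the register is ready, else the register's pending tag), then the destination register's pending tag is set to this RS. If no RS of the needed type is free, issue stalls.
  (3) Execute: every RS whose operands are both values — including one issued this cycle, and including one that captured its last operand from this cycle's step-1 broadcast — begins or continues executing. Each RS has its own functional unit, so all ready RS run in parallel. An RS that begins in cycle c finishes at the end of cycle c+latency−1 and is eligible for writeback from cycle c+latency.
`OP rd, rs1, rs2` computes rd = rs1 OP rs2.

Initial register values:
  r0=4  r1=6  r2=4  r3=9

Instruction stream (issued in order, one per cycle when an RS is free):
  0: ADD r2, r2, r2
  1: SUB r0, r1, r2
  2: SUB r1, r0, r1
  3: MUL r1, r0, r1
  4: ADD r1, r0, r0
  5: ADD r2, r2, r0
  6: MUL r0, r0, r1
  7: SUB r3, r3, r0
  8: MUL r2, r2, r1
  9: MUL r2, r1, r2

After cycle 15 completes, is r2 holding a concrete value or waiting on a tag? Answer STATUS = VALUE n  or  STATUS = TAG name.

STATUS = TAG Mul2

cycle 1: issue ADD r2<-Add1 // r0:4,r1:6,r2:Add1,r3:9
cycle 2: issue SUB r0<-Add2 // r0:Add2,r1:6,r2:Add1,r3:9
cycle 3: CDB Add1=8; issue SUB r1<-Add1 // r0:Add2,r1:Add1,r2:8,r3:9
cycle 4: issue MUL r1<-Mul1 // r0:Add2,r1:Mul1,r2:8,r3:9
cycle 5: CDB Add2=-2; issue ADD r1<-Add2 // r0:-2,r1:Add2,r2:8,r3:9
cycle 6: stall // r0:-2,r1:Add2,r2:8,r3:9
cycle 7: CDB Add1=-8; issue ADD r2<-Add1 // r0:-2,r1:Add2,r2:Add1,r3:9
cycle 8: CDB Add2=-4; issue MUL r0<-Mul2 // r0:Mul2,r1:-4,r2:Add1,r3:9
cycle 9: CDB Add1=6; issue SUB r3<-Add1 // r0:Mul2,r1:-4,r2:6,r3:Add1
cycle 10: stall // r0:Mul2,r1:-4,r2:6,r3:Add1
cycle 11: CDB Mul1=16; issue MUL r2<-Mul1 // r0:Mul2,r1:-4,r2:Mul1,r3:Add1
cycle 12: CDB Mul2=8; issue MUL r2<-Mul2 // r0:8,r1:-4,r2:Mul2,r3:Add1
cycle 13: - // r0:8,r1:-4,r2:Mul2,r3:Add1
cycle 14: CDB Add1=1 // r0:8,r1:-4,r2:Mul2,r3:1
cycle 15: CDB Mul1=-24 // r0:8,r1:-4,r2:Mul2,r3:1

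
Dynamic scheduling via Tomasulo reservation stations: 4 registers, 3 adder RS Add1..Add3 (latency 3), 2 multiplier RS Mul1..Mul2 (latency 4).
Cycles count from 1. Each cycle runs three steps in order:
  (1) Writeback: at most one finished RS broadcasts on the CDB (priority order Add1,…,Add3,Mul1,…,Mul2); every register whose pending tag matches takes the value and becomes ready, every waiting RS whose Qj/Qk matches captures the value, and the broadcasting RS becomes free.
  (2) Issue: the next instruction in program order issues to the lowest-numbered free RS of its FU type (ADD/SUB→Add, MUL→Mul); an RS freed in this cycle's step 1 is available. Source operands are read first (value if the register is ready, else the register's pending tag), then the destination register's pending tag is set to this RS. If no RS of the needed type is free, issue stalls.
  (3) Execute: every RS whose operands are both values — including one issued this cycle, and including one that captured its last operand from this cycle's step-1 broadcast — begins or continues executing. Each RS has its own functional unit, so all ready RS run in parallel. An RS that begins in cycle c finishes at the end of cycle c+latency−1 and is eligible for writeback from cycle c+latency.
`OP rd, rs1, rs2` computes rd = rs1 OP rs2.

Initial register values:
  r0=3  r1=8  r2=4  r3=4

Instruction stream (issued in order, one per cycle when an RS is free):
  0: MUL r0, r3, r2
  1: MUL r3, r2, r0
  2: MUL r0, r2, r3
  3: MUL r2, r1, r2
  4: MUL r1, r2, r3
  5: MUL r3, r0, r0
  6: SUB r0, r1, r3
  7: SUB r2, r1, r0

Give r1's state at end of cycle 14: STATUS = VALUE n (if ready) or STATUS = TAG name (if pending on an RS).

cycle 1: issue MUL r0<-Mul1 // r0:Mul1,r1:8,r2:4,r3:4
cycle 2: issue MUL r3<-Mul2 // r0:Mul1,r1:8,r2:4,r3:Mul2
cycle 3: stall // r0:Mul1,r1:8,r2:4,r3:Mul2
cycle 4: stall // r0:Mul1,r1:8,r2:4,r3:Mul2
cycle 5: CDB Mul1=16; issue MUL r0<-Mul1 // r0:Mul1,r1:8,r2:4,r3:Mul2
cycle 6: stall // r0:Mul1,r1:8,r2:4,r3:Mul2
cycle 7: stall // r0:Mul1,r1:8,r2:4,r3:Mul2
cycle 8: stall // r0:Mul1,r1:8,r2:4,r3:Mul2
cycle 9: CDB Mul2=64; issue MUL r2<-Mul2 // r0:Mul1,r1:8,r2:Mul2,r3:64
cycle 10: stall // r0:Mul1,r1:8,r2:Mul2,r3:64
cycle 11: stall // r0:Mul1,r1:8,r2:Mul2,r3:64
cycle 12: stall // r0:Mul1,r1:8,r2:Mul2,r3:64
cycle 13: CDB Mul1=256; issue MUL r1<-Mul1 // r0:256,r1:Mul1,r2:Mul2,r3:64
cycle 14: CDB Mul2=32; issue MUL r3<-Mul2 // r0:256,r1:Mul1,r2:32,r3:Mul2

STATUS = TAG Mul1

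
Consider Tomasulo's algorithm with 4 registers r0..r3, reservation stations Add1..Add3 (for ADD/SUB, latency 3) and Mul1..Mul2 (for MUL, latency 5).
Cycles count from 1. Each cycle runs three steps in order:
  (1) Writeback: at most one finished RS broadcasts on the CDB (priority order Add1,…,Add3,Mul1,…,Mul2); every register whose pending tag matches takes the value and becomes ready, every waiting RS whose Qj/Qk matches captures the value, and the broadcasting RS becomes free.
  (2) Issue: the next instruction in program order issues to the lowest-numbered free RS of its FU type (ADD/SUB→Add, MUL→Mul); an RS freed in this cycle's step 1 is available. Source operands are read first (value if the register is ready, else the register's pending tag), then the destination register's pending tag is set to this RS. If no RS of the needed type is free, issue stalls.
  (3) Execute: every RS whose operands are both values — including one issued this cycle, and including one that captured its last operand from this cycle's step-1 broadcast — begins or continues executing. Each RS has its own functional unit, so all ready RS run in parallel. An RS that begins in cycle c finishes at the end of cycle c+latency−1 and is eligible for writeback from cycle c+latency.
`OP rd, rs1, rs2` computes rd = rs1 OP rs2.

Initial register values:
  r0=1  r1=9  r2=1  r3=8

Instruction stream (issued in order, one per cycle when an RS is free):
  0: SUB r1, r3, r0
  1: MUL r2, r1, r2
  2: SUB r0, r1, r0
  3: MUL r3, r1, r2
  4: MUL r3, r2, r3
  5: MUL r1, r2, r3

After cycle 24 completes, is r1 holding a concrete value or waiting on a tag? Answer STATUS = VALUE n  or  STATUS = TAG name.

cycle 1: issue SUB r1<-Add1 // r0:1,r1:Add1,r2:1,r3:8
cycle 2: issue MUL r2<-Mul1 // r0:1,r1:Add1,r2:Mul1,r3:8
cycle 3: issue SUB r0<-Add2 // r0:Add2,r1:Add1,r2:Mul1,r3:8
cycle 4: CDB Add1=7; issue MUL r3<-Mul2 // r0:Add2,r1:7,r2:Mul1,r3:Mul2
cycle 5: stall // r0:Add2,r1:7,r2:Mul1,r3:Mul2
cycle 6: stall // r0:Add2,r1:7,r2:Mul1,r3:Mul2
cycle 7: CDB Add2=6; stall // r0:6,r1:7,r2:Mul1,r3:Mul2
cycle 8: stall // r0:6,r1:7,r2:Mul1,r3:Mul2
cycle 9: CDB Mul1=7; issue MUL r3<-Mul1 // r0:6,r1:7,r2:7,r3:Mul1
cycle 10: stall // r0:6,r1:7,r2:7,r3:Mul1
cycle 11: stall // r0:6,r1:7,r2:7,r3:Mul1
cycle 12: stall // r0:6,r1:7,r2:7,r3:Mul1
cycle 13: stall // r0:6,r1:7,r2:7,r3:Mul1
cycle 14: CDB Mul2=49; issue MUL r1<-Mul2 // r0:6,r1:Mul2,r2:7,r3:Mul1
cycle 15: - // r0:6,r1:Mul2,r2:7,r3:Mul1
cycle 16: - // r0:6,r1:Mul2,r2:7,r3:Mul1
cycle 17: - // r0:6,r1:Mul2,r2:7,r3:Mul1
cycle 18: - // r0:6,r1:Mul2,r2:7,r3:Mul1
cycle 19: CDB Mul1=343 // r0:6,r1:Mul2,r2:7,r3:343
cycle 20: - // r0:6,r1:Mul2,r2:7,r3:343
cycle 21: - // r0:6,r1:Mul2,r2:7,r3:343
cycle 22: - // r0:6,r1:Mul2,r2:7,r3:343
cycle 23: - // r0:6,r1:Mul2,r2:7,r3:343
cycle 24: CDB Mul2=2401 // r0:6,r1:2401,r2:7,r3:343

STATUS = VALUE 2401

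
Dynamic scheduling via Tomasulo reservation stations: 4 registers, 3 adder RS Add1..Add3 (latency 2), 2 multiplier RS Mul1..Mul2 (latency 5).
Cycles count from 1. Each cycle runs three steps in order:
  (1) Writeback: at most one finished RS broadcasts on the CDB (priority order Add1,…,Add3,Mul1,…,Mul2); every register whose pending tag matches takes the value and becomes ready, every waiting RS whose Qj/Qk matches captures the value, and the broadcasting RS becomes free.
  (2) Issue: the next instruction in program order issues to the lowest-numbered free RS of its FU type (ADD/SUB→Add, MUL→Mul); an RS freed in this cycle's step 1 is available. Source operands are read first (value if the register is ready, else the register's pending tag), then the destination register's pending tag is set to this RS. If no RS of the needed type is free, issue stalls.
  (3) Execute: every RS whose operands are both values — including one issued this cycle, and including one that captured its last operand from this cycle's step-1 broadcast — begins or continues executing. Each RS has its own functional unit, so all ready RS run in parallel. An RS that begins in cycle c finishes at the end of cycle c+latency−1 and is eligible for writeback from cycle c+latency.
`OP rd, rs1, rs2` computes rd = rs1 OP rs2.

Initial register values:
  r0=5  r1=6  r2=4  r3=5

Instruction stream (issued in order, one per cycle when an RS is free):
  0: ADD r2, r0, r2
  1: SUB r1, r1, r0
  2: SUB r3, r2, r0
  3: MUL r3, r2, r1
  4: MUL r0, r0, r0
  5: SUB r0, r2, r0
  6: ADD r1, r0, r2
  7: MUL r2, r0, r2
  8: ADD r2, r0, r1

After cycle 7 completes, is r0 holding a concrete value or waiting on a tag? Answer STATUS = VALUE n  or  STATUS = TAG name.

cycle 1: issue ADD r2<-Add1 // r0:5,r1:6,r2:Add1,r3:5
cycle 2: issue SUB r1<-Add2 // r0:5,r1:Add2,r2:Add1,r3:5
cycle 3: CDB Add1=9; issue SUB r3<-Add1 // r0:5,r1:Add2,r2:9,r3:Add1
cycle 4: CDB Add2=1; issue MUL r3<-Mul1 // r0:5,r1:1,r2:9,r3:Mul1
cycle 5: CDB Add1=4; issue MUL r0<-Mul2 // r0:Mul2,r1:1,r2:9,r3:Mul1
cycle 6: issue SUB r0<-Add1 // r0:Add1,r1:1,r2:9,r3:Mul1
cycle 7: issue ADD r1<-Add2 // r0:Add1,r1:Add2,r2:9,r3:Mul1

STATUS = TAG Add1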